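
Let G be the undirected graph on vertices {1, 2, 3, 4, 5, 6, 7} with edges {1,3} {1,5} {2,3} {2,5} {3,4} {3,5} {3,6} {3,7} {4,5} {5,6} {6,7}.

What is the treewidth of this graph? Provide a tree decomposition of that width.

Treewidth 2.
One such decomposition:
Bags: B1 = {2, 3, 5}  B2 = {3, 4, 5}  B3 = {1, 3, 5}  B4 = {3, 5, 6}  B5 = {3, 6, 7}
Tree: B1–B2, B2–B3, B3–B4, B4–B5

Each bag holds 3 vertices, so the decomposition has width 2, which upper-bounds the treewidth. On the other hand G contains the 3-clique {1, 3, 5}. A clique must lie in a single bag of any decomposition, so no decomposition can have width below 2. Combining the bounds, tw(G) = 2.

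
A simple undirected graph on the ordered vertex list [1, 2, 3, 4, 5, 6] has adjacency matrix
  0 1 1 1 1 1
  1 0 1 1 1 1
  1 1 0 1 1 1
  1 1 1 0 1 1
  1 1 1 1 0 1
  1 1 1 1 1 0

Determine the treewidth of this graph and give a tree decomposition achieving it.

Treewidth 5.
One optimal decomposition is:
Bags: B1 = {1, 2, 3, 4, 5, 6}
Tree: (single bag)

With just one bag of size 6, the width is 6 − 1 = 5, so tw(G) ≤ 5. On the other hand G contains the 6-clique {1, 2, 3, 4, 5, 6}. A clique must lie in a single bag of any decomposition, so no decomposition can have width below 5. Therefore the treewidth is 5.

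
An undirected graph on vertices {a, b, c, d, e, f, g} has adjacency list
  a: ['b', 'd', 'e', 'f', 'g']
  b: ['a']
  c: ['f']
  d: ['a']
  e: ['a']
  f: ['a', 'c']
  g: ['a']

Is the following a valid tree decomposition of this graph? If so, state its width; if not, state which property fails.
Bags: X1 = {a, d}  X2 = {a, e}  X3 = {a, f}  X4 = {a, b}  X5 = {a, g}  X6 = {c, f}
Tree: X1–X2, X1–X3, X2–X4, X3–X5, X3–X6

Vertex coverage: the bags together contain {a, b, c, d, e, f, g}, the full vertex set. Edge coverage: each edge of G has both endpoints in at least one bag. Running intersection: for every vertex, the bags containing it form a connected subtree. All three properties hold, so this is a valid tree decomposition of width max|bag| − 1 = 1, and hence tw(G) ≤ 1.

Yes; width 1.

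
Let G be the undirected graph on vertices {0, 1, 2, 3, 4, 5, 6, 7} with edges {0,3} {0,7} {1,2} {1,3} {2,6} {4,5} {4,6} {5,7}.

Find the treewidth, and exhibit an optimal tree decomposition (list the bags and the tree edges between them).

The largest bag has 3 vertices, giving width 2; this decomposition certifies tw(G) ≤ 2. For the lower bound, G contains the cycle 2–1–3–0–7–5–4–6–2, so G is not a forest; only forests have treewidth ≤ 1, hence tw(G) ≥ 2. Combining the bounds, tw(G) = 2.

Treewidth 2.
Bags: B1 = {1, 2, 3}  B2 = {0, 2, 3}  B3 = {0, 2, 7}  B4 = {2, 5, 7}  B5 = {2, 4, 5}  B6 = {2, 4, 6}
Tree: B1–B2, B2–B3, B3–B4, B4–B5, B5–B6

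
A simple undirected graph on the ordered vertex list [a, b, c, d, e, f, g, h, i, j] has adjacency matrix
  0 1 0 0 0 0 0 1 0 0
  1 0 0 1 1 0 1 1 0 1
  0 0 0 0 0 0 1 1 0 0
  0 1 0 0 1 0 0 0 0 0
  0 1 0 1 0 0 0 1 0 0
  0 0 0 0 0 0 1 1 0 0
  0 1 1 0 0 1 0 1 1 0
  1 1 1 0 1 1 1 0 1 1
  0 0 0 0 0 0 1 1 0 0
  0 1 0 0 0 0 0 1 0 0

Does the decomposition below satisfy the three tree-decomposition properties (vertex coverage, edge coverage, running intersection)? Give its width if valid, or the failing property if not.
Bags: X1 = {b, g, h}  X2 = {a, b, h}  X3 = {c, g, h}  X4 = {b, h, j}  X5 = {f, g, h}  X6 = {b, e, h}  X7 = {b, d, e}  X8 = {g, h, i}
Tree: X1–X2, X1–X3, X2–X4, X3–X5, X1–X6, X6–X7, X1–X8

Vertex coverage: the bags together contain {a, b, c, d, e, f, g, h, i, j}, the full vertex set. Edge coverage: each edge of G has both endpoints in at least one bag. Running intersection: for every vertex, the bags containing it form a connected subtree. All three properties hold, so this is a valid tree decomposition of width max|bag| − 1 = 2, and hence tw(G) ≤ 2.

Yes; width 2.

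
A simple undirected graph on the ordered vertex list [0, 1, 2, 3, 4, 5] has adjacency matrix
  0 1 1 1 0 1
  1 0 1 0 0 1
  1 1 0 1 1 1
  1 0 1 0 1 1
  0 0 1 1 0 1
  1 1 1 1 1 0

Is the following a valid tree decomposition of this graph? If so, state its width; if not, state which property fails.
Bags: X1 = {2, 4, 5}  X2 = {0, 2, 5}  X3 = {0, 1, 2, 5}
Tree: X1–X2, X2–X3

No — vertex 3 appears in no bag.

A tree decomposition must satisfy three properties: every vertex lies in some bag; for every edge, both endpoints lie together in some bag; and for every vertex, the bags containing it form a connected subtree. Here vertex 3 appears in no bag, so the decomposition is invalid.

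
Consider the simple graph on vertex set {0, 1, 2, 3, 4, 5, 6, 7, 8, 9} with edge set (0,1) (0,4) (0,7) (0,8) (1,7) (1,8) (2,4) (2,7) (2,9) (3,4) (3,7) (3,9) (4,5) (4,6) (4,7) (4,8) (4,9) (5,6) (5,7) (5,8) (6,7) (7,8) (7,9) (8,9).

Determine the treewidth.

A width-3 tree decomposition is:
Bags: B1 = {4, 5, 7, 8}  B2 = {4, 7, 8, 9}  B3 = {0, 4, 7, 8}  B4 = {3, 4, 7, 9}  B5 = {2, 4, 7, 9}  B6 = {0, 1, 7, 8}  B7 = {4, 5, 6, 7}
Tree: B1–B2, B1–B3, B2–B4, B2–B5, B3–B6, B1–B7
Every bag has size at most 4, so the width is 4 − 1 = 3 and tw(G) ≤ 3. On the other hand G contains the 4-clique {0, 1, 7, 8}. A clique must lie in a single bag of any decomposition, so no decomposition can have width below 3. Hence tw(G) = 3 exactly.

3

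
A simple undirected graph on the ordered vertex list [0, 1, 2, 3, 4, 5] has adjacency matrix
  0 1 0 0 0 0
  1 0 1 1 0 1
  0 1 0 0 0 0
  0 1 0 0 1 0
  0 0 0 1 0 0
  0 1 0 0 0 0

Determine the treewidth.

A width-1 tree decomposition is:
Bags: B1 = {1, 2}  B2 = {0, 1}  B3 = {1, 3}  B4 = {1, 5}  B5 = {3, 4}
Tree: B1–B2, B2–B3, B3–B4, B3–B5
Each bag holds 2 vertices, so the decomposition has width 1, which upper-bounds the treewidth. Any graph with an edge has treewidth ≥ 1, and G has the edge 2–1. Hence tw(G) = 1 exactly.

1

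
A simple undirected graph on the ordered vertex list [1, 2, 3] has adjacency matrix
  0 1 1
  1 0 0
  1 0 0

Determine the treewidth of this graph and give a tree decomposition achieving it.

Treewidth 1.
One such decomposition:
Bags: B1 = {1, 3}  B2 = {1, 2}
Tree: B1–B2

Each bag holds 2 vertices, so the decomposition has width 1, which upper-bounds the treewidth. Any graph with an edge has treewidth ≥ 1, and G has the edge 1–3. Therefore the treewidth is 1.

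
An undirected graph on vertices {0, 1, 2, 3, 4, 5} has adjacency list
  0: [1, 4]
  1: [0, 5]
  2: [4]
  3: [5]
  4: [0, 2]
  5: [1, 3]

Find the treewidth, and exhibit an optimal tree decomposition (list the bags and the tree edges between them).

The largest bag has 2 vertices, giving width 1; this decomposition certifies tw(G) ≤ 1. Since G has at least one edge (e.g. 3–5), it is not an edgeless graph, so tw(G) ≥ 1. Therefore the treewidth is 1.

Treewidth 1.
One such decomposition:
Bags: B1 = {3, 5}  B2 = {1, 5}  B3 = {0, 1}  B4 = {0, 4}  B5 = {2, 4}
Tree: B1–B2, B2–B3, B3–B4, B4–B5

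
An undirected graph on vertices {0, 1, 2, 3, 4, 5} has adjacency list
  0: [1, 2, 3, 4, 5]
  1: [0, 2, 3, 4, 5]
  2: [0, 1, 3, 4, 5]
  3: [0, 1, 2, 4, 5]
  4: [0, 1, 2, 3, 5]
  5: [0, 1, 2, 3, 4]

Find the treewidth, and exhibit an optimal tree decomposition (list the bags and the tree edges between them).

With just one bag of size 6, the width is 6 − 1 = 5, so tw(G) ≤ 5. Conversely, {0, 1, 2, 3, 4, 5} is a clique of size 6, and the vertices of any clique must share a bag in every tree decomposition; so some bag has ≥ 6 vertices and tw(G) ≥ 5. Combining the bounds, tw(G) = 5.

Treewidth 5.
One optimal decomposition is:
Bags: B1 = {0, 1, 2, 3, 4, 5}
Tree: (single bag)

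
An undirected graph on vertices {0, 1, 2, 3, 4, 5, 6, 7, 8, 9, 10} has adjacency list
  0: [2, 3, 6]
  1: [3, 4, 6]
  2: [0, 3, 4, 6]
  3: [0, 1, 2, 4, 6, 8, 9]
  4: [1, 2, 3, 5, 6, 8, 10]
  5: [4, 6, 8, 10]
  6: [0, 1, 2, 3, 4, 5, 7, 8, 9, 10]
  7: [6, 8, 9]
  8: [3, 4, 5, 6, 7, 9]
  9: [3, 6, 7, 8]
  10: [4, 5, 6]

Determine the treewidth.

A width-3 tree decomposition is:
Bags: B1 = {4, 5, 6, 8}  B2 = {4, 5, 6, 10}  B3 = {3, 4, 6, 8}  B4 = {3, 6, 8, 9}  B5 = {1, 3, 4, 6}  B6 = {2, 3, 4, 6}  B7 = {0, 2, 3, 6}  B8 = {6, 7, 8, 9}
Tree: B1–B2, B1–B3, B3–B4, B3–B5, B5–B6, B6–B7, B4–B8
The largest bag has 4 vertices, giving width 3; this decomposition certifies tw(G) ≤ 3. On the other hand G contains the 4-clique {4, 5, 6, 10}. A clique must lie in a single bag of any decomposition, so no decomposition can have width below 3. Hence tw(G) = 3 exactly.

3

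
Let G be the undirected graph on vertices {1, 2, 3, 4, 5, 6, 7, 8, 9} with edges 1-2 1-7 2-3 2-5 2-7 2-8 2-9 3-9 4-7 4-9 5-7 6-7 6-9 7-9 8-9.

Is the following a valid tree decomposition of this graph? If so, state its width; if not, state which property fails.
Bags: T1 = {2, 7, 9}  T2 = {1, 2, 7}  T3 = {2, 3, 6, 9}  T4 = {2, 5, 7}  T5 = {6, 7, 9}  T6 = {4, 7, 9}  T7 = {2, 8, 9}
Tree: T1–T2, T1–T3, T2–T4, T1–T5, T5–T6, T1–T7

A tree decomposition must satisfy three properties: every vertex lies in some bag; for every edge, both endpoints lie together in some bag; and for every vertex, the bags containing it form a connected subtree. Here bags containing vertex 6 are not connected in the tree, so the decomposition is invalid.

No — bags containing vertex 6 are not connected in the tree.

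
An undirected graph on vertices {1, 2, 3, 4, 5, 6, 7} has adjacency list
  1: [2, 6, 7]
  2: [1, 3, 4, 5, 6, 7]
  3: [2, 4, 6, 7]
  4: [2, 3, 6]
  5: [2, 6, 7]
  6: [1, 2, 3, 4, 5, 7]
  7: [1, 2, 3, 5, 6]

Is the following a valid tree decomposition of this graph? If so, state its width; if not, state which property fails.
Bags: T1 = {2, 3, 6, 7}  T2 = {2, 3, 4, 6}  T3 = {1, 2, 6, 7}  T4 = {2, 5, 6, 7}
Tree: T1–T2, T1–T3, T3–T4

Every vertex of G appears in some bag (union = {1, 2, 3, 4, 5, 6, 7}); every edge is covered by a bag; and for each vertex v the set of bags containing v is connected in the bag tree. The decomposition is therefore valid. The largest bag has 4 vertices, so the width is 3.

Yes; width 3.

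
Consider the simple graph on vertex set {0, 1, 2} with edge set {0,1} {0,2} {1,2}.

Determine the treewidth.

2

A width-2 tree decomposition is:
Bags: B1 = {0, 1, 2}
Tree: (single bag)
With just one bag of size 3, the width is 3 − 1 = 2, so tw(G) ≤ 2. On the other hand G contains the 3-clique {0, 1, 2}. A clique must lie in a single bag of any decomposition, so no decomposition can have width below 2. Hence tw(G) = 2 exactly.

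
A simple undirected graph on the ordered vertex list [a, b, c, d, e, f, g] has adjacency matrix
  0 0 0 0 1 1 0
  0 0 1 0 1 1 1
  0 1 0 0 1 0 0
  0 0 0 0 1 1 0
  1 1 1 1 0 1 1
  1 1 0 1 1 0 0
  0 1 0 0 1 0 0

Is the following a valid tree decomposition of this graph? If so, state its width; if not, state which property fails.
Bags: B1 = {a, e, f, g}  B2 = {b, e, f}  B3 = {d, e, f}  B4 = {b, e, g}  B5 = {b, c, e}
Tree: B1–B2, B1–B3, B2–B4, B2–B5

A tree decomposition must satisfy three properties: every vertex lies in some bag; for every edge, both endpoints lie together in some bag; and for every vertex, the bags containing it form a connected subtree. Here bags containing vertex g are not connected in the tree, so the decomposition is invalid.

No — bags containing vertex g are not connected in the tree.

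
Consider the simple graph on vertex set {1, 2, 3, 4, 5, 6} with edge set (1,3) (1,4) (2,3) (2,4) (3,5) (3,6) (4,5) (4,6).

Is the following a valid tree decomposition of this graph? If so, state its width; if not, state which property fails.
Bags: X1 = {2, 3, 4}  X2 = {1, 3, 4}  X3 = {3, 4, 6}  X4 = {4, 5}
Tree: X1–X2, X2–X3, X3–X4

A tree decomposition must satisfy three properties: every vertex lies in some bag; for every edge, both endpoints lie together in some bag; and for every vertex, the bags containing it form a connected subtree. Here edge (3,5) lies in no bag, so the decomposition is invalid.

No — edge (3,5) lies in no bag.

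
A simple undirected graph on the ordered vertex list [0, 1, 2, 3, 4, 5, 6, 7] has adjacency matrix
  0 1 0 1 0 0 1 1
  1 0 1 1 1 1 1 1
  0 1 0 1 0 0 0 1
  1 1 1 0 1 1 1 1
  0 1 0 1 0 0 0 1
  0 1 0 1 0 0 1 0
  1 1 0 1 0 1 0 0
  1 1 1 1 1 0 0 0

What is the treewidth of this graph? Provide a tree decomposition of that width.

The largest bag has 4 vertices, giving width 3; this decomposition certifies tw(G) ≤ 3. For the lower bound, the 4 vertices {1, 3, 5, 6} are pairwise adjacent, and any tree decomposition puts a clique entirely inside one bag — forcing width ≥ 3. Therefore the treewidth is 3.

Treewidth 3.
One such decomposition:
Bags: B1 = {0, 1, 3, 6}  B2 = {0, 1, 3, 7}  B3 = {1, 2, 3, 7}  B4 = {1, 3, 4, 7}  B5 = {1, 3, 5, 6}
Tree: B1–B2, B2–B3, B3–B4, B1–B5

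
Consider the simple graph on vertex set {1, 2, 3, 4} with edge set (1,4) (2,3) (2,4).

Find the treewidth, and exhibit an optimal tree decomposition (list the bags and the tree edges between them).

Each bag holds 2 vertices, so the decomposition has width 1, which upper-bounds the treewidth. Any graph with an edge has treewidth ≥ 1, and G has the edge 3–2. Hence tw(G) = 1 exactly.

Treewidth 1.
One optimal decomposition is:
Bags: B1 = {2, 3}  B2 = {2, 4}  B3 = {1, 4}
Tree: B1–B2, B2–B3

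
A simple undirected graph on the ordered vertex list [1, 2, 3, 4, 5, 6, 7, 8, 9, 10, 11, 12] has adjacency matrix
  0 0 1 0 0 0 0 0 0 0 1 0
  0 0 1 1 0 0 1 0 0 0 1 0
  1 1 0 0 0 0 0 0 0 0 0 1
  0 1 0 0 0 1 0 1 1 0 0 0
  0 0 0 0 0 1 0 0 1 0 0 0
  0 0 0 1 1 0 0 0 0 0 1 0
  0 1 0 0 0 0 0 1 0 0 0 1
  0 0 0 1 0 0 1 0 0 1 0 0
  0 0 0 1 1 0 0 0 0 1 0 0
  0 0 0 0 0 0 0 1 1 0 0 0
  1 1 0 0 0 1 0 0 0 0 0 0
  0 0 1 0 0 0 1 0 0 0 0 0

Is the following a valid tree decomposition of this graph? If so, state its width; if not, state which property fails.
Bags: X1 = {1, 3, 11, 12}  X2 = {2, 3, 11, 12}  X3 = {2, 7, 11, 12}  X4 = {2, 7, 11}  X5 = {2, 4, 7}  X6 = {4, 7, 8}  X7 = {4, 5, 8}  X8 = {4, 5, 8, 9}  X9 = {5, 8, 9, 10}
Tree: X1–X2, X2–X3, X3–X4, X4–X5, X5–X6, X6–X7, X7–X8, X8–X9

No — vertex 6 appears in no bag.

A tree decomposition must satisfy three properties: every vertex lies in some bag; for every edge, both endpoints lie together in some bag; and for every vertex, the bags containing it form a connected subtree. Here vertex 6 appears in no bag, so the decomposition is invalid.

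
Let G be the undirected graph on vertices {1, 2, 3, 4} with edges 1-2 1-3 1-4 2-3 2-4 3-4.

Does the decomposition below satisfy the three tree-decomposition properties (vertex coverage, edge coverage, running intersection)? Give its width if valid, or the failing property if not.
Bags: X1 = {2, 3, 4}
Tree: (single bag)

No — vertex 1 appears in no bag.

A tree decomposition must satisfy three properties: every vertex lies in some bag; for every edge, both endpoints lie together in some bag; and for every vertex, the bags containing it form a connected subtree. Here vertex 1 appears in no bag, so the decomposition is invalid.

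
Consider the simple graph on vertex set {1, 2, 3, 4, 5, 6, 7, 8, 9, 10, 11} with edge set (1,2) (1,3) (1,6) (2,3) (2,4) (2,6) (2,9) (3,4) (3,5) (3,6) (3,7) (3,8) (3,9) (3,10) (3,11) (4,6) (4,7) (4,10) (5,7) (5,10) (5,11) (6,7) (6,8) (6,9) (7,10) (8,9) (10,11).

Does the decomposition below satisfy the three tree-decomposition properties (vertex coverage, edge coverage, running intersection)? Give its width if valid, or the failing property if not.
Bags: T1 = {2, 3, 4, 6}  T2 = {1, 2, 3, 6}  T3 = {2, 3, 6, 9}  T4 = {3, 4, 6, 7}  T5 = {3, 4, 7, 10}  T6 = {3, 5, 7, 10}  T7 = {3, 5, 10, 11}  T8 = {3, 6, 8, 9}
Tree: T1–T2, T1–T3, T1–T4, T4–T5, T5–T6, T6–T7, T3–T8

Yes; width 3.

Checking the three conditions: (i) the bags cover all of {1, 2, 3, 4, 5, 6, 7, 8, 9, 10, 11}; (ii) for each edge, some bag contains both endpoints; (iii) the bags containing any fixed vertex form a subtree. All hold, so the decomposition is valid with width 4 − 1 = 3.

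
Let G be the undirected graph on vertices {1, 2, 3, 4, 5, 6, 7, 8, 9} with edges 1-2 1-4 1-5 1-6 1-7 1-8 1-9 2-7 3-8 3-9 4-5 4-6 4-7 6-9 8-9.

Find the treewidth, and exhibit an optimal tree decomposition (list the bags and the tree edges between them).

The largest bag has 3 vertices, giving width 2; this decomposition certifies tw(G) ≤ 2. Conversely, {1, 8, 9} is a clique of size 3, and the vertices of any clique must share a bag in every tree decomposition; so some bag has ≥ 3 vertices and tw(G) ≥ 2. Therefore the treewidth is 2.

Treewidth 2.
Bags: B1 = {1, 6, 9}  B2 = {1, 8, 9}  B3 = {1, 4, 6}  B4 = {1, 4, 7}  B5 = {3, 8, 9}  B6 = {1, 4, 5}  B7 = {1, 2, 7}
Tree: B1–B2, B1–B3, B3–B4, B2–B5, B4–B6, B4–B7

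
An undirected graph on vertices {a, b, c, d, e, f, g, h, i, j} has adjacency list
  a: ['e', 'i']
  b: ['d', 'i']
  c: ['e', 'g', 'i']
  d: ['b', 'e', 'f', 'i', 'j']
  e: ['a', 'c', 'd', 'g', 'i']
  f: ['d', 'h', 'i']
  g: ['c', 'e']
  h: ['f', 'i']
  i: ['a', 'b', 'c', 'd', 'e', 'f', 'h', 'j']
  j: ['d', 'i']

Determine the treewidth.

2

A width-2 tree decomposition is:
Bags: B1 = {c, e, i}  B2 = {d, e, i}  B3 = {b, d, i}  B4 = {c, e, g}  B5 = {d, f, i}  B6 = {f, h, i}  B7 = {a, e, i}  B8 = {d, i, j}
Tree: B1–B2, B2–B3, B1–B4, B3–B5, B5–B6, B1–B7, B2–B8
The largest bag has 3 vertices, giving width 2; this decomposition certifies tw(G) ≤ 2. Conversely, {c, e, g} is a clique of size 3, and the vertices of any clique must share a bag in every tree decomposition; so some bag has ≥ 3 vertices and tw(G) ≥ 2. Combining the bounds, tw(G) = 2.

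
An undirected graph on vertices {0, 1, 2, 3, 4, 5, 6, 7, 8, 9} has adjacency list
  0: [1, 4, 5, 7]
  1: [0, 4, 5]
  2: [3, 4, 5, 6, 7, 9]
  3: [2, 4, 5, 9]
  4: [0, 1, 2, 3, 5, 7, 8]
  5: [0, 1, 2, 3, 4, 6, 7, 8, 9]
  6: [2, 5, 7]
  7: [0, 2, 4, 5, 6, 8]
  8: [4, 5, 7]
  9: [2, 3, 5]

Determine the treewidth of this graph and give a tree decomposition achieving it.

Treewidth 3.
Bags: B1 = {0, 4, 5, 7}  B2 = {2, 4, 5, 7}  B3 = {2, 3, 4, 5}  B4 = {2, 5, 6, 7}  B5 = {2, 3, 5, 9}  B6 = {0, 1, 4, 5}  B7 = {4, 5, 7, 8}
Tree: B1–B2, B2–B3, B2–B4, B3–B5, B1–B6, B1–B7

Each bag holds 4 vertices, so the decomposition has width 3, which upper-bounds the treewidth. On the other hand G contains the 4-clique {2, 3, 5, 9}. A clique must lie in a single bag of any decomposition, so no decomposition can have width below 3. The upper and lower bounds meet at 3, so that is the treewidth.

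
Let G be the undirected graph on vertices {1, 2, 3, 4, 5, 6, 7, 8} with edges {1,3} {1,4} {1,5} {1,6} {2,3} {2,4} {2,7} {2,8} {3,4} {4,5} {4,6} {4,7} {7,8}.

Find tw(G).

A width-2 tree decomposition is:
Bags: B1 = {1, 3, 4}  B2 = {1, 4, 5}  B3 = {2, 3, 4}  B4 = {2, 4, 7}  B5 = {1, 4, 6}  B6 = {2, 7, 8}
Tree: B1–B2, B1–B3, B3–B4, B2–B5, B4–B6
Each bag holds 3 vertices, so the decomposition has width 2, which upper-bounds the treewidth. Conversely, {2, 7, 8} is a clique of size 3, and the vertices of any clique must share a bag in every tree decomposition; so some bag has ≥ 3 vertices and tw(G) ≥ 2. Therefore the treewidth is 2.

2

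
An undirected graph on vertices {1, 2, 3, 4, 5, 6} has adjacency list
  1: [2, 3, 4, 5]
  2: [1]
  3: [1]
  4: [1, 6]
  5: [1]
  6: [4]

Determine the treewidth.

1

A width-1 tree decomposition is:
Bags: B1 = {1, 4}  B2 = {1, 5}  B3 = {1, 2}  B4 = {4, 6}  B5 = {1, 3}
Tree: B1–B2, B2–B3, B1–B4, B2–B5
Each bag holds 2 vertices, so the decomposition has width 1, which upper-bounds the treewidth. Any graph with an edge has treewidth ≥ 1, and G has the edge 1–4. Hence tw(G) = 1 exactly.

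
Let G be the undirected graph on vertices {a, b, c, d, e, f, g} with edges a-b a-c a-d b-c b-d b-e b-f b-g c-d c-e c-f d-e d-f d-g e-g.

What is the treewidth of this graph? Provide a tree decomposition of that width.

Every bag has size at most 4, so the width is 4 − 1 = 3 and tw(G) ≤ 3. Conversely, {b, d, e, g} is a clique of size 4, and the vertices of any clique must share a bag in every tree decomposition; so some bag has ≥ 4 vertices and tw(G) ≥ 3. Hence tw(G) = 3 exactly.

Treewidth 3.
One such decomposition:
Bags: B1 = {b, c, d, e}  B2 = {a, b, c, d}  B3 = {b, c, d, f}  B4 = {b, d, e, g}
Tree: B1–B2, B1–B3, B1–B4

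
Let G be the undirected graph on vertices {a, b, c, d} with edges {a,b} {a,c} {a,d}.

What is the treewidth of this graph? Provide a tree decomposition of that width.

Treewidth 1.
Bags: B1 = {a, c}  B2 = {a, b}  B3 = {a, d}
Tree: B1–B2, B1–B3

The largest bag has 2 vertices, giving width 1; this decomposition certifies tw(G) ≤ 1. Any graph with an edge has treewidth ≥ 1, and G has the edge c–a. Combining the bounds, tw(G) = 1.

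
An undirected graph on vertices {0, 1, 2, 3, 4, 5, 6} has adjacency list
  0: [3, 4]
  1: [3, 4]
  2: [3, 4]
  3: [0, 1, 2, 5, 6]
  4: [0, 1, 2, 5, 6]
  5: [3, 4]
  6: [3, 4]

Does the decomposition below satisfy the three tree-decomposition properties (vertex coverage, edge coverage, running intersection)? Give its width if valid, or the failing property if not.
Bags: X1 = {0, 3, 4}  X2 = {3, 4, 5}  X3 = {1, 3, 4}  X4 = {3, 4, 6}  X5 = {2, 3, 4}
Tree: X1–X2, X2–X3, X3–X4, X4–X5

Vertex coverage: the bags together contain {0, 1, 2, 3, 4, 5, 6}, the full vertex set. Edge coverage: each edge of G has both endpoints in at least one bag. Running intersection: for every vertex, the bags containing it form a connected subtree. All three properties hold, so this is a valid tree decomposition of width max|bag| − 1 = 2, and hence tw(G) ≤ 2.

Yes; width 2.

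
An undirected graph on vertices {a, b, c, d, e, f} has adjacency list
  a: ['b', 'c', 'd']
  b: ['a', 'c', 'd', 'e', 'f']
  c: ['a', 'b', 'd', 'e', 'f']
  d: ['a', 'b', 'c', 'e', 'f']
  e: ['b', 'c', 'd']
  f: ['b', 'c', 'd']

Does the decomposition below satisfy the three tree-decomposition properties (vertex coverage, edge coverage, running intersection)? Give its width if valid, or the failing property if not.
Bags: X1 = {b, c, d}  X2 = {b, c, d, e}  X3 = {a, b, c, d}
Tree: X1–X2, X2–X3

A tree decomposition must satisfy three properties: every vertex lies in some bag; for every edge, both endpoints lie together in some bag; and for every vertex, the bags containing it form a connected subtree. Here vertex f appears in no bag, so the decomposition is invalid.

No — vertex f appears in no bag.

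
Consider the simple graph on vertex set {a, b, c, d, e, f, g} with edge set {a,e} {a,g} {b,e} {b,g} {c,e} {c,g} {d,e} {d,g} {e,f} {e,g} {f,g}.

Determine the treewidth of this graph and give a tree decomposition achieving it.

Each bag holds 3 vertices, so the decomposition has width 2, which upper-bounds the treewidth. For the lower bound, the 3 vertices {d, e, g} are pairwise adjacent, and any tree decomposition puts a clique entirely inside one bag — forcing width ≥ 2. Therefore the treewidth is 2.

Treewidth 2.
Bags: B1 = {e, f, g}  B2 = {a, e, g}  B3 = {c, e, g}  B4 = {d, e, g}  B5 = {b, e, g}
Tree: B1–B2, B2–B3, B1–B4, B1–B5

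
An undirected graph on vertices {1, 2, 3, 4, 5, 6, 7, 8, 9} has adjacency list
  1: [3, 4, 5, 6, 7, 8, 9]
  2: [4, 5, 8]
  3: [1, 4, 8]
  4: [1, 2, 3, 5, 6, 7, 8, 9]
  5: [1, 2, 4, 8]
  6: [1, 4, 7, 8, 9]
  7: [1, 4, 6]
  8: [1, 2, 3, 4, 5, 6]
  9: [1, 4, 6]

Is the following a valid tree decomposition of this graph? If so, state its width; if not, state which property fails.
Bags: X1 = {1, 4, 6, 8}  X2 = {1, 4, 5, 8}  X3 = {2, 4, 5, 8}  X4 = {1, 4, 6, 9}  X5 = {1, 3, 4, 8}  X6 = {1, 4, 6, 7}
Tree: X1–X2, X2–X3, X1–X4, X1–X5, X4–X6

Yes; width 3.

Vertex coverage: the bags together contain {1, 2, 3, 4, 5, 6, 7, 8, 9}, the full vertex set. Edge coverage: each edge of G has both endpoints in at least one bag. Running intersection: for every vertex, the bags containing it form a connected subtree. All three properties hold, so this is a valid tree decomposition of width max|bag| − 1 = 3, and hence tw(G) ≤ 3.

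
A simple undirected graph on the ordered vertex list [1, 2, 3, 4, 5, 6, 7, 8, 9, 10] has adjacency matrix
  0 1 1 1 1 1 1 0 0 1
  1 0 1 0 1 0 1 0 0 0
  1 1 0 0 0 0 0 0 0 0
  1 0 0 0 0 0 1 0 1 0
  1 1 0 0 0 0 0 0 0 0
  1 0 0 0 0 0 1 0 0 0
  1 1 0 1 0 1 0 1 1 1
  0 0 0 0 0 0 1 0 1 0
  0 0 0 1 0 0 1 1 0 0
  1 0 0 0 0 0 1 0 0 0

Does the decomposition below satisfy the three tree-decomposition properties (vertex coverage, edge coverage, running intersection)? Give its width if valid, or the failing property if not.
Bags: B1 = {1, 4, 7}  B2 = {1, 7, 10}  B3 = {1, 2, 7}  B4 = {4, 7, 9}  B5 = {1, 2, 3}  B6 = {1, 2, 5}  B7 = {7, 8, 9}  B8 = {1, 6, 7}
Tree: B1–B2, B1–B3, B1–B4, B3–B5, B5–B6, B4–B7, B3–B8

Yes; width 2.

Vertex coverage: the bags together contain {1, 2, 3, 4, 5, 6, 7, 8, 9, 10}, the full vertex set. Edge coverage: each edge of G has both endpoints in at least one bag. Running intersection: for every vertex, the bags containing it form a connected subtree. All three properties hold, so this is a valid tree decomposition of width max|bag| − 1 = 2, and hence tw(G) ≤ 2.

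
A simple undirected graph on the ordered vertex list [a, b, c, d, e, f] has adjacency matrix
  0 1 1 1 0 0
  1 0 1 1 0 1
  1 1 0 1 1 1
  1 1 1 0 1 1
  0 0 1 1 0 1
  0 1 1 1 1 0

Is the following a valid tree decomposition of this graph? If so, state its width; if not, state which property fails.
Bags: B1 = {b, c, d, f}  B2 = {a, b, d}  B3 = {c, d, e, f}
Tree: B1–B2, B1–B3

A tree decomposition must satisfy three properties: every vertex lies in some bag; for every edge, both endpoints lie together in some bag; and for every vertex, the bags containing it form a connected subtree. Here edge (c,a) lies in no bag, so the decomposition is invalid.

No — edge (c,a) lies in no bag.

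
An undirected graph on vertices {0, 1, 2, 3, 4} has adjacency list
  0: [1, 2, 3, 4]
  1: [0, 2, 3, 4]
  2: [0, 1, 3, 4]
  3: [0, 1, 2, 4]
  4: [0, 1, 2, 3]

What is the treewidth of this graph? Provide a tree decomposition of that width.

A single bag containing all 5 vertices is trivially a valid decomposition of width 4. Conversely, {0, 1, 2, 3, 4} is a clique of size 5, and the vertices of any clique must share a bag in every tree decomposition; so some bag has ≥ 5 vertices and tw(G) ≥ 4. Combining the bounds, tw(G) = 4.

Treewidth 4.
Bags: B1 = {0, 1, 2, 3, 4}
Tree: (single bag)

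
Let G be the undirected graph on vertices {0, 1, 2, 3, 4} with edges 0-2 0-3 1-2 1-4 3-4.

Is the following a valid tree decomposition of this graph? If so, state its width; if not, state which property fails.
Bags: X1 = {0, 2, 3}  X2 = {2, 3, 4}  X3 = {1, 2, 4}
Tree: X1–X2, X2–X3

Every vertex of G appears in some bag (union = {0, 1, 2, 3, 4}); every edge is covered by a bag; and for each vertex v the set of bags containing v is connected in the bag tree. The decomposition is therefore valid. The largest bag has 3 vertices, so the width is 2.

Yes; width 2.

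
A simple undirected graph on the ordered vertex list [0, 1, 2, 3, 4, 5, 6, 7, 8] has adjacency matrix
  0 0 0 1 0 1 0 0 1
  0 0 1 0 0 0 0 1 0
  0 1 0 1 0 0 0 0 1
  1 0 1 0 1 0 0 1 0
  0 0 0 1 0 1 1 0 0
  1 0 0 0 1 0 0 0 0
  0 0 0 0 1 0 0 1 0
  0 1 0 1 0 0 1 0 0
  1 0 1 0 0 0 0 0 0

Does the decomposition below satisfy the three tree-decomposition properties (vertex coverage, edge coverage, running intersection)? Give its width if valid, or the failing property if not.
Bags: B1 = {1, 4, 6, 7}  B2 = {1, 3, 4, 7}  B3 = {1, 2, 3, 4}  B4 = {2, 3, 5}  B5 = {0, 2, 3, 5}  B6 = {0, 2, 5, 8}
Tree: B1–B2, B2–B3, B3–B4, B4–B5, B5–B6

No — edge (4,5) lies in no bag.

A tree decomposition must satisfy three properties: every vertex lies in some bag; for every edge, both endpoints lie together in some bag; and for every vertex, the bags containing it form a connected subtree. Here edge (4,5) lies in no bag, so the decomposition is invalid.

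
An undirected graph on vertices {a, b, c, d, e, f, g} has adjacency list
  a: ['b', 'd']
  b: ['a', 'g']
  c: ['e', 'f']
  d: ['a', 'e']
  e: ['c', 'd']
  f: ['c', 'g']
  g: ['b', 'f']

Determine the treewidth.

A width-2 tree decomposition is:
Bags: B1 = {a, d, e}  B2 = {a, b, e}  B3 = {b, e, g}  B4 = {e, f, g}  B5 = {c, e, f}
Tree: B1–B2, B2–B3, B3–B4, B4–B5
The largest bag has 3 vertices, giving width 2; this decomposition certifies tw(G) ≤ 2. For the lower bound, G contains the cycle e–d–a–b–g–f–c–e, so G is not a forest; only forests have treewidth ≤ 1, hence tw(G) ≥ 2. The upper and lower bounds meet at 2, so that is the treewidth.

2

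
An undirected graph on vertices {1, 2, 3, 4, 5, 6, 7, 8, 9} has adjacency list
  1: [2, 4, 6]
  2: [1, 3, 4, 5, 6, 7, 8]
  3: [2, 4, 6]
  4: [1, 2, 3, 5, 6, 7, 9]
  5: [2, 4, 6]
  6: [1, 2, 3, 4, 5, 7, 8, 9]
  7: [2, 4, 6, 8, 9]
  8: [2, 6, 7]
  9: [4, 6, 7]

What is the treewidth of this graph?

A width-3 tree decomposition is:
Bags: B1 = {2, 4, 6, 7}  B2 = {4, 6, 7, 9}  B3 = {2, 3, 4, 6}  B4 = {1, 2, 4, 6}  B5 = {2, 4, 5, 6}  B6 = {2, 6, 7, 8}
Tree: B1–B2, B1–B3, B3–B4, B4–B5, B1–B6
Each bag holds 4 vertices, so the decomposition has width 3, which upper-bounds the treewidth. Conversely, {4, 6, 7, 9} is a clique of size 4, and the vertices of any clique must share a bag in every tree decomposition; so some bag has ≥ 4 vertices and tw(G) ≥ 3. Therefore the treewidth is 3.

3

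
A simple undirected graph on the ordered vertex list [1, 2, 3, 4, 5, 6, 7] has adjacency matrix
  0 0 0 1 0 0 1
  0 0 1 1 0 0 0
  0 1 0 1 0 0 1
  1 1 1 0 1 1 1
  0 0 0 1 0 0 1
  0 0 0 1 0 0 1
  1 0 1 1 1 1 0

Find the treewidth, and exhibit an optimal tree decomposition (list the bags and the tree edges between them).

Treewidth 2.
One such decomposition:
Bags: B1 = {4, 5, 7}  B2 = {1, 4, 7}  B3 = {3, 4, 7}  B4 = {4, 6, 7}  B5 = {2, 3, 4}
Tree: B1–B2, B1–B3, B2–B4, B3–B5

Each bag holds 3 vertices, so the decomposition has width 2, which upper-bounds the treewidth. Conversely, {2, 3, 4} is a clique of size 3, and the vertices of any clique must share a bag in every tree decomposition; so some bag has ≥ 3 vertices and tw(G) ≥ 2. Therefore the treewidth is 2.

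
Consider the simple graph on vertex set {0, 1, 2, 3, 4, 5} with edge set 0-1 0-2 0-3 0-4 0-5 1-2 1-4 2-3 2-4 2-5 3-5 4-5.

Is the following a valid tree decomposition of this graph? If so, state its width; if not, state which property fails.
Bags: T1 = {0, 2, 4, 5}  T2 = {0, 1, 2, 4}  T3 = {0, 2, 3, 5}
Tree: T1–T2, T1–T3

Yes; width 3.

Checking the three conditions: (i) the bags cover all of {0, 1, 2, 3, 4, 5}; (ii) for each edge, some bag contains both endpoints; (iii) the bags containing any fixed vertex form a subtree. All hold, so the decomposition is valid with width 4 − 1 = 3.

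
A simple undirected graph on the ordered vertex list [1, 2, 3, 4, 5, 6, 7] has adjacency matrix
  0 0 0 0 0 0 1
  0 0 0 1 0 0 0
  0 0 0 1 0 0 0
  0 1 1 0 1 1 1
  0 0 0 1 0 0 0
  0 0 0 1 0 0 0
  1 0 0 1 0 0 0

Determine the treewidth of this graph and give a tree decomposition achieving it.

Treewidth 1.
One such decomposition:
Bags: B1 = {3, 4}  B2 = {4, 7}  B3 = {1, 7}  B4 = {4, 5}  B5 = {4, 6}  B6 = {2, 4}
Tree: B1–B2, B2–B3, B2–B4, B1–B5, B5–B6

Each bag holds 2 vertices, so the decomposition has width 1, which upper-bounds the treewidth. Any graph with an edge has treewidth ≥ 1, and G has the edge 3–4. Therefore the treewidth is 1.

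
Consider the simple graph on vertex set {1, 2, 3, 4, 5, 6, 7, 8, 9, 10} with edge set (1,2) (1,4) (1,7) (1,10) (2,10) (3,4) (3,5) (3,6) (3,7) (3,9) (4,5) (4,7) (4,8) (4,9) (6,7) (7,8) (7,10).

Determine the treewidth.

2

A width-2 tree decomposition is:
Bags: B1 = {1, 7, 10}  B2 = {1, 2, 10}  B3 = {1, 4, 7}  B4 = {3, 4, 7}  B5 = {4, 7, 8}  B6 = {3, 6, 7}  B7 = {3, 4, 5}  B8 = {3, 4, 9}
Tree: B1–B2, B1–B3, B3–B4, B4–B5, B4–B6, B4–B7, B4–B8
The largest bag has 3 vertices, giving width 2; this decomposition certifies tw(G) ≤ 2. Conversely, {1, 2, 10} is a clique of size 3, and the vertices of any clique must share a bag in every tree decomposition; so some bag has ≥ 3 vertices and tw(G) ≥ 2. The upper and lower bounds meet at 2, so that is the treewidth.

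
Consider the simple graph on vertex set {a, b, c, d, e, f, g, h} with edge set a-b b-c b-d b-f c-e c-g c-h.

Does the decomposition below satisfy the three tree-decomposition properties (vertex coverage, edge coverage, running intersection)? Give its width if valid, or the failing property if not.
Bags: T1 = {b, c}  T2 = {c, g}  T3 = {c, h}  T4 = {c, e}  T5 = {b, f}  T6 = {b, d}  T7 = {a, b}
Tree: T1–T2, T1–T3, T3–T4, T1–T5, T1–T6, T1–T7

Yes; width 1.

Vertex coverage: the bags together contain {a, b, c, d, e, f, g, h}, the full vertex set. Edge coverage: each edge of G has both endpoints in at least one bag. Running intersection: for every vertex, the bags containing it form a connected subtree. All three properties hold, so this is a valid tree decomposition of width max|bag| − 1 = 1, and hence tw(G) ≤ 1.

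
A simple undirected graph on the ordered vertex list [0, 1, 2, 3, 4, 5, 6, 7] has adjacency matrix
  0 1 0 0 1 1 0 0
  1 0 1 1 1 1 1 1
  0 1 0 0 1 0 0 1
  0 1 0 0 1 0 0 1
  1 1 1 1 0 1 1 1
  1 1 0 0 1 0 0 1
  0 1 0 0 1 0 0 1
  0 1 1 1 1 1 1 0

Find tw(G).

A width-3 tree decomposition is:
Bags: B1 = {1, 3, 4, 7}  B2 = {1, 2, 4, 7}  B3 = {1, 4, 5, 7}  B4 = {1, 4, 6, 7}  B5 = {0, 1, 4, 5}
Tree: B1–B2, B2–B3, B3–B4, B3–B5
The largest bag has 4 vertices, giving width 3; this decomposition certifies tw(G) ≤ 3. For the lower bound, the 4 vertices {0, 1, 4, 5} are pairwise adjacent, and any tree decomposition puts a clique entirely inside one bag — forcing width ≥ 3. Hence tw(G) = 3 exactly.

3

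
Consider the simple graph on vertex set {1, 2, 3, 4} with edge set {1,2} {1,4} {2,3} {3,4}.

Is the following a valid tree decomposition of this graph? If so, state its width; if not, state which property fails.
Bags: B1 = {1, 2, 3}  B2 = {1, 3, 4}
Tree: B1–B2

Every vertex of G appears in some bag (union = {1, 2, 3, 4}); every edge is covered by a bag; and for each vertex v the set of bags containing v is connected in the bag tree. The decomposition is therefore valid. The largest bag has 3 vertices, so the width is 2.

Yes; width 2.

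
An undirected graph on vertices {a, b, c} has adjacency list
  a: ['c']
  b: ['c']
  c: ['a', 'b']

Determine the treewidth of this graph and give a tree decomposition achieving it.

The largest bag has 2 vertices, giving width 1; this decomposition certifies tw(G) ≤ 1. G has an edge, so its treewidth is at least 1. The upper and lower bounds meet at 1, so that is the treewidth.

Treewidth 1.
One such decomposition:
Bags: B1 = {a, c}  B2 = {b, c}
Tree: B1–B2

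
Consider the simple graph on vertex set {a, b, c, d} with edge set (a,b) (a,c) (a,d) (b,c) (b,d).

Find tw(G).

A width-2 tree decomposition is:
Bags: B1 = {a, b, c}  B2 = {a, b, d}
Tree: B1–B2
The largest bag has 3 vertices, giving width 2; this decomposition certifies tw(G) ≤ 2. For the lower bound, the 3 vertices {a, b, d} are pairwise adjacent, and any tree decomposition puts a clique entirely inside one bag — forcing width ≥ 2. The upper and lower bounds meet at 2, so that is the treewidth.

2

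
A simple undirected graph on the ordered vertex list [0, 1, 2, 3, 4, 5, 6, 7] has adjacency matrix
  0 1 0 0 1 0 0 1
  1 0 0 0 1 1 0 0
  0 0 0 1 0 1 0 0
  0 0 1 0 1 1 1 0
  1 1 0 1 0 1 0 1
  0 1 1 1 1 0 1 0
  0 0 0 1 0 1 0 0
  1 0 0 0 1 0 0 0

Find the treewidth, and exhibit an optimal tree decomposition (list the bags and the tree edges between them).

The largest bag has 3 vertices, giving width 2; this decomposition certifies tw(G) ≤ 2. For the lower bound, the 3 vertices {2, 3, 5} are pairwise adjacent, and any tree decomposition puts a clique entirely inside one bag — forcing width ≥ 2. Combining the bounds, tw(G) = 2.

Treewidth 2.
One such decomposition:
Bags: B1 = {3, 4, 5}  B2 = {2, 3, 5}  B3 = {1, 4, 5}  B4 = {0, 1, 4}  B5 = {0, 4, 7}  B6 = {3, 5, 6}
Tree: B1–B2, B1–B3, B3–B4, B4–B5, B1–B6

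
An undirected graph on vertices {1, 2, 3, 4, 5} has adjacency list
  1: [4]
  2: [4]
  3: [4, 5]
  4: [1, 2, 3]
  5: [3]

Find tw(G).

1

A width-1 tree decomposition is:
Bags: B1 = {3, 5}  B2 = {3, 4}  B3 = {1, 4}  B4 = {2, 4}
Tree: B1–B2, B2–B3, B3–B4
Every bag has size at most 2, so the width is 2 − 1 = 1 and tw(G) ≤ 1. G has an edge, so its treewidth is at least 1. Hence tw(G) = 1 exactly.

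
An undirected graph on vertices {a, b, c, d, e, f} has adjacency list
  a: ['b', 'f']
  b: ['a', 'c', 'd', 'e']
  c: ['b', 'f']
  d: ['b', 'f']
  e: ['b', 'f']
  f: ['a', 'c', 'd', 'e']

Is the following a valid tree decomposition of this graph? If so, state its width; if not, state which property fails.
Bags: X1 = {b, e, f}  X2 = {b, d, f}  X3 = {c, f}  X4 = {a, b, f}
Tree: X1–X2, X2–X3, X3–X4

No — edge (b,c) lies in no bag.

A tree decomposition must satisfy three properties: every vertex lies in some bag; for every edge, both endpoints lie together in some bag; and for every vertex, the bags containing it form a connected subtree. Here edge (b,c) lies in no bag, so the decomposition is invalid.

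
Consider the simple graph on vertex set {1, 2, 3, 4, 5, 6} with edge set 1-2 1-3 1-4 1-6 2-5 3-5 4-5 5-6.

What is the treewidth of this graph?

A width-2 tree decomposition is:
Bags: B1 = {1, 3, 5}  B2 = {1, 5, 6}  B3 = {1, 4, 5}  B4 = {1, 2, 5}
Tree: B1–B2, B2–B3, B3–B4
Each bag holds 3 vertices, so the decomposition has width 2, which upper-bounds the treewidth. For the lower bound, G contains the cycle 5–3–1–6–5, so G is not a forest; only forests have treewidth ≤ 1, hence tw(G) ≥ 2. The upper and lower bounds meet at 2, so that is the treewidth.

2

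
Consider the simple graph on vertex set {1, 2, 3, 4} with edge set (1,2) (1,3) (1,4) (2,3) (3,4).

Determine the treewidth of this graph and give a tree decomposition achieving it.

Each bag holds 3 vertices, so the decomposition has width 2, which upper-bounds the treewidth. On the other hand G contains the 3-clique {1, 2, 3}. A clique must lie in a single bag of any decomposition, so no decomposition can have width below 2. Hence tw(G) = 2 exactly.

Treewidth 2.
One optimal decomposition is:
Bags: B1 = {1, 2, 3}  B2 = {1, 3, 4}
Tree: B1–B2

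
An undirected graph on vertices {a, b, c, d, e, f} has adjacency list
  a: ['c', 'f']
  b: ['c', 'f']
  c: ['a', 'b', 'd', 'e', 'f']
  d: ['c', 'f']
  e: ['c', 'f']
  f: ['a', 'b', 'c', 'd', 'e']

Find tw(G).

2

A width-2 tree decomposition is:
Bags: B1 = {a, c, f}  B2 = {c, d, f}  B3 = {b, c, f}  B4 = {c, e, f}
Tree: B1–B2, B2–B3, B3–B4
Every bag has size at most 3, so the width is 3 − 1 = 2 and tw(G) ≤ 2. On the other hand G contains the 3-clique {c, d, f}. A clique must lie in a single bag of any decomposition, so no decomposition can have width below 2. Combining the bounds, tw(G) = 2.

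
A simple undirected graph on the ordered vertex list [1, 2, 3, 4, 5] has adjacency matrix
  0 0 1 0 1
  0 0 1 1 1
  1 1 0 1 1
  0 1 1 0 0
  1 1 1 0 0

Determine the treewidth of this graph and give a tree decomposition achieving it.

The largest bag has 3 vertices, giving width 2; this decomposition certifies tw(G) ≤ 2. Conversely, {1, 3, 5} is a clique of size 3, and the vertices of any clique must share a bag in every tree decomposition; so some bag has ≥ 3 vertices and tw(G) ≥ 2. Hence tw(G) = 2 exactly.

Treewidth 2.
One such decomposition:
Bags: B1 = {2, 3, 4}  B2 = {2, 3, 5}  B3 = {1, 3, 5}
Tree: B1–B2, B2–B3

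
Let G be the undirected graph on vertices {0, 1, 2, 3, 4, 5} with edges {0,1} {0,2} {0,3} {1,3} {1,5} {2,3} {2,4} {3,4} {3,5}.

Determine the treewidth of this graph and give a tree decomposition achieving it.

Every bag has size at most 3, so the width is 3 − 1 = 2 and tw(G) ≤ 2. Conversely, {0, 1, 3} is a clique of size 3, and the vertices of any clique must share a bag in every tree decomposition; so some bag has ≥ 3 vertices and tw(G) ≥ 2. The upper and lower bounds meet at 2, so that is the treewidth.

Treewidth 2.
One such decomposition:
Bags: B1 = {1, 3, 5}  B2 = {0, 1, 3}  B3 = {0, 2, 3}  B4 = {2, 3, 4}
Tree: B1–B2, B2–B3, B3–B4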